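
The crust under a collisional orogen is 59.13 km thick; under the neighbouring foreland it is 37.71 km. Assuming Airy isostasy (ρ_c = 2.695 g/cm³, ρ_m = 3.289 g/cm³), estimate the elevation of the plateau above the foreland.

Excess crust Δ = 59.13 km − 37.71 km = 21.42 km, split between elevation h and root r with h + r = Δ.
Airy balance ρ_c h = (ρ_m − ρ_c) r gives r = h ρ_c/(ρ_m − ρ_c), so h (1 + ρ_c/(ρ_m − ρ_c)) = Δ, i.e. h = Δ (ρ_m − ρ_c)/ρ_m.
h = 21.42 km × 0.594/3.289 = 3.87 km.

3.87 km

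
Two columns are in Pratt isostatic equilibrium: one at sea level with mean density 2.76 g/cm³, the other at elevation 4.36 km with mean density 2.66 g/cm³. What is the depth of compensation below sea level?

116 km

ρ_ref D = ρ (D + h) → D (ρ_ref − ρ) = ρ h.
D = ρ h/(ρ_ref − ρ) = 2.66 × 4.36 km/(2.76 − 2.66) = 116 km.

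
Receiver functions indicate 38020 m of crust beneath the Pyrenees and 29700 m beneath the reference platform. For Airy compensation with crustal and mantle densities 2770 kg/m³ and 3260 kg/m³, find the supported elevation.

1250 m

Excess crust Δ = 38020 m − 29700 m = 8320 m, split between elevation h and root r with h + r = Δ.
Airy balance ρ_c h = (ρ_m − ρ_c) r gives r = h ρ_c/(ρ_m − ρ_c), so h (1 + ρ_c/(ρ_m − ρ_c)) = Δ, i.e. h = Δ (ρ_m − ρ_c)/ρ_m.
h = 8320 m × 490/3260 = 1250 m.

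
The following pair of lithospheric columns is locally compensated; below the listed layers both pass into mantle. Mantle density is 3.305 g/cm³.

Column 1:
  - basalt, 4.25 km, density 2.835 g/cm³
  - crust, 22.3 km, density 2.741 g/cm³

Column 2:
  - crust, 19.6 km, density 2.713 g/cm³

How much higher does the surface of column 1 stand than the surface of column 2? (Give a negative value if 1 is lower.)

0.899 km

For any compensation level in the mantle, the mantle terms cancel and isostasy reduces to e = (Σt_1 − Σt_2) − (Σ(ρt)_1 − Σ(ρt)_2) / ρ_m.
Σt_1 = 26.55 km; Σt_2 = 19.6 km; Σ(ρt)_1 = 73.17305; Σ(ρt)_2 = 53.1748 (in km·g/cm³).
e = (26.55 − 19.6) − (73.17305 − 53.1748) / 3.305 = 0.899 km.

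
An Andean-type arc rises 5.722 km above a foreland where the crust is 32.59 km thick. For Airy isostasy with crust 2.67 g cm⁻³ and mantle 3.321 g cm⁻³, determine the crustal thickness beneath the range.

61.8 km

Root depth r = h ρ_c / (ρ_m − ρ_c) = 5.722 km × 2.67 / 0.651 = 23.47 km.
Total thickness = T + h + r = 32.59 km + 5.722 km + 23.47 km = 61.8 km.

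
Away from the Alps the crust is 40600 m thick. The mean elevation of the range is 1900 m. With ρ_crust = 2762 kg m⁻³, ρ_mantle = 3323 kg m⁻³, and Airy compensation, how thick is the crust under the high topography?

51900 m

Root depth r = h ρ_c / (ρ_m − ρ_c) = 1900 m × 2762 / 561 = 9354 m.
Total thickness = T + h + r = 40600 m + 1900 m + 9354 m = 51900 m.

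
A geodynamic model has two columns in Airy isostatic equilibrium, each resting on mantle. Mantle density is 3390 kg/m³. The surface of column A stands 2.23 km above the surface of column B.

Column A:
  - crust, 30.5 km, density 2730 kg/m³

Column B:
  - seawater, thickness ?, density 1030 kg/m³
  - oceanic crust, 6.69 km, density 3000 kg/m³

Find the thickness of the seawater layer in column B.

Take the compensation level at the base of the deeper column (depth z_c below the surface of column A) and equate Σ ρ_i t_i down to z_c; mantle fills any gap and the z_c terms cancel.
Column A: 30.5×2730 + (z_c − 30.5)×3390
Column B: 2.23×0 + x×1030 + 6.69×3000 + (z_c − 2.23 − 6.69 − x)×3390
The z_c×3390 term appears on both sides and cancels. Collect the known terms of each column as K = Σ(ρt)_known − 3390 × (depth of known layers): K_A = 83265 − 3390×30.5 = −20130; K_B = 20070 − 3390×(2.23 + 6.69) = −10168.8.
Balance: K_A = K_B − x×(3390 − 1030), so x = (K_B − K_A)/(3390 − 1030) = 9961.2/2360 = 4.22 km.

4.22 km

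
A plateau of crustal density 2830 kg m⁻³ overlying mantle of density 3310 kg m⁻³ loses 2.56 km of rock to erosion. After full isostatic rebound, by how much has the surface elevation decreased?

Rebound u = e ρ_c/ρ_m = 2.56 km × 2830/3310 = 2.189 km.
Net surface drop = e − u = 2.56 km − 2.189 km = e (ρ_m − ρ_c)/ρ_m = 0.371 km.

0.371 km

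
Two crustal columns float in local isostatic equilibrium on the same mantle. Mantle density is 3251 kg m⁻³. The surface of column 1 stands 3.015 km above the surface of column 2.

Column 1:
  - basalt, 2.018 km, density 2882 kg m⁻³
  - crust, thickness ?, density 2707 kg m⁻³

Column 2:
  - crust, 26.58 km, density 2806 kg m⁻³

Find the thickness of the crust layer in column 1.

Take the compensation level at the base of the deeper column (depth z_c below the surface of column 1) and equate Σ ρ_i t_i down to z_c; mantle fills any gap and the z_c terms cancel.
Column 1: 2.018×2882 + x×2707 + (z_c − 2.018 − x)×3251
Column 2: 3.015×0 + 26.58×2806 + (z_c − 3.015 − 26.58)×3251
The z_c×3251 term appears on both sides and cancels. Collect the known terms of each column as K = Σ(ρt)_known − 3251 × (depth of known layers): K_1 = 5815.876 − 3251×2.018 = −744.642; K_2 = 74583.48 − 3251×(3.015 + 26.58) = −21629.865.
Balance: K_1 − x×(3251 − 2707) = K_2, so x = (K_1 − K_2)/(3251 − 2707) = 20885.2/544 = 38.4 km.

38.4 km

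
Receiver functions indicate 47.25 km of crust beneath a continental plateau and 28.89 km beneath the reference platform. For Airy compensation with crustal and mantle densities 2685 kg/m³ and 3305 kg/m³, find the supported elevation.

Excess crust Δ = 47.25 km − 28.89 km = 18.36 km, split between elevation h and root r with h + r = Δ.
Airy balance ρ_c h = (ρ_m − ρ_c) r gives r = h ρ_c/(ρ_m − ρ_c), so h (1 + ρ_c/(ρ_m − ρ_c)) = Δ, i.e. h = Δ (ρ_m − ρ_c)/ρ_m.
h = 18.36 km × 620/3305 = 3.44 km.

3.44 km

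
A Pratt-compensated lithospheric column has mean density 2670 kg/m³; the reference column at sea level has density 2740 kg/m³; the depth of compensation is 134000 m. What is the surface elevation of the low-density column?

3510 m

ρ_ref D = ρ (D + h) → h = D (ρ_ref − ρ)/ρ.
h = 134000 m × (2740 − 2670)/2670 = 3510 m.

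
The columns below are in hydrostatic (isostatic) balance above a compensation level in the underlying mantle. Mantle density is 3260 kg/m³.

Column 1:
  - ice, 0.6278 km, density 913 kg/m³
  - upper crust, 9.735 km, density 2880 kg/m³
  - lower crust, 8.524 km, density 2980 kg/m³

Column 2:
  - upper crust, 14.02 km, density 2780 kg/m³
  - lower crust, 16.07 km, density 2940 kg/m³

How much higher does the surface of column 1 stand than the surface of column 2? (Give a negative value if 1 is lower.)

−1.32 km

For any compensation level in the mantle, the mantle terms cancel and isostasy reduces to e = (Σt_1 − Σt_2) − (Σ(ρt)_1 − Σ(ρt)_2) / ρ_m.
Σt_1 = 18.8868 km; Σt_2 = 30.09 km; Σ(ρt)_1 = 54011.5014; Σ(ρt)_2 = 86221.4 (in km·kg/m³).
e = (18.8868 − 30.09) − (54011.5014 − 86221.4) / 3260 = −1.32 km.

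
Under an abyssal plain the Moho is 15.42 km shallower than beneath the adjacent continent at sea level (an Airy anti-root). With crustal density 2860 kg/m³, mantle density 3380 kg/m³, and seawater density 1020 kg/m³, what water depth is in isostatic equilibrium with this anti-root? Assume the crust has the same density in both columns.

Replacing a thickness d of crust by seawater at the top must be balanced by replacing crust with mantle at the base: d (ρ_c − ρ_w) = a (ρ_m − ρ_c).
d = a (ρ_m − ρ_c)/(ρ_c − ρ_w) = 15.42 km × 520/1840 = 4.36 km.

4.36 km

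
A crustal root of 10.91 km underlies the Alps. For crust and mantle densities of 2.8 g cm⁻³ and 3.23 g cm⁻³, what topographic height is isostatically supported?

Balancing pressure at the compensation depth: ρ_c h = (ρ_m − ρ_c) r.
h = r (ρ_m − ρ_c) / ρ_c = 10.91 km × (3.23 − 2.8) / 2.8 = 1.68 km.

1.68 km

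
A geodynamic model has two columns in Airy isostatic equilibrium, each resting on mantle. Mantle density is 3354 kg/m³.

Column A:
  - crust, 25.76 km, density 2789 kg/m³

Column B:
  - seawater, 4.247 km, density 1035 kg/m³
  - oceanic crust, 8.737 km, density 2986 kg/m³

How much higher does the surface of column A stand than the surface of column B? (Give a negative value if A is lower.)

For any compensation level in the mantle, the mantle terms cancel and isostasy reduces to e = (Σt_A − Σt_B) − (Σ(ρt)_A − Σ(ρt)_B) / ρ_m.
Σt_A = 25.76 km; Σt_B = 12.984 km; Σ(ρt)_A = 71844.64; Σ(ρt)_B = 30484.327 (in km·kg/m³).
e = (25.76 − 12.984) − (71844.64 − 30484.327) / 3354 = 0.444 km.

0.444 km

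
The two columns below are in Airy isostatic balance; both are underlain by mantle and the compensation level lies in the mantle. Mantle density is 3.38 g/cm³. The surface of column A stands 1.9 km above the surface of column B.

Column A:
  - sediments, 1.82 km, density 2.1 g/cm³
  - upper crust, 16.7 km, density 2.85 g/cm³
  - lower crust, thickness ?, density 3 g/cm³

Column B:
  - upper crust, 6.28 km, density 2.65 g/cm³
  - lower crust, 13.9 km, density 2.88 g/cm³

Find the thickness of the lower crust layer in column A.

Take the compensation level at the base of the deeper column (depth z_c below the surface of column A) and equate Σ ρ_i t_i down to z_c; mantle fills any gap and the z_c terms cancel.
Column A: 1.82×2.1 + 16.7×2.85 + x×3 + (z_c − 18.52 − x)×3.38
Column B: 1.9×0 + 6.28×2.65 + 13.9×2.88 + (z_c − 1.9 − 20.18)×3.38
The z_c×3.38 term appears on both sides and cancels. Collect the known terms of each column as K = Σ(ρt)_known − 3.38 × (depth of known layers): K_A = 51.417 − 3.38×18.52 = −11.1806; K_B = 56.674 − 3.38×(1.9 + 20.18) = −17.9564.
Balance: K_A − x×(3.38 − 3) = K_B, so x = (K_A − K_B)/(3.38 − 3) = 6.7758/0.38 = 17.8 km.

17.8 km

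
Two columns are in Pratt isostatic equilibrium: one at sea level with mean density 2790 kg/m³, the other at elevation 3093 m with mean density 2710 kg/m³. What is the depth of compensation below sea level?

105000 m

ρ_ref D = ρ (D + h) → D (ρ_ref − ρ) = ρ h.
D = ρ h/(ρ_ref − ρ) = 2710 × 3093 m/(2790 − 2710) = 105000 m.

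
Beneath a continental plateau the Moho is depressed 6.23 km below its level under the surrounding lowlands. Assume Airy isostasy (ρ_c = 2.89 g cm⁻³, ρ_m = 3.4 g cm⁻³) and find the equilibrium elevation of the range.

In Airy isostatic equilibrium: ρ_c h = (ρ_m − ρ_c) r.
h = r (ρ_m − ρ_c) / ρ_c = 6.23 km × (3.4 − 2.89) / 2.89 = 1.1 km.

1.1 km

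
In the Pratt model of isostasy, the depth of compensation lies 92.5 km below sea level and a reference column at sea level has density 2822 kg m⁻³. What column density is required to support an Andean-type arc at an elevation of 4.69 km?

2690 kg m⁻³

Pratt balance: ρ_ref D = ρ (D + h).
ρ = ρ_ref D/(D + h) = 2822 × 92.5 km/(92.5 km + 4.69 km) = 2690 kg m⁻³.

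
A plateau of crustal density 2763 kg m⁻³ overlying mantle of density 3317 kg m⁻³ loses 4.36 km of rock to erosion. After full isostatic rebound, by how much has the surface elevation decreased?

0.728 km

Rebound u = e ρ_c/ρ_m = 4.36 km × 2763/3317 = 3.632 km.
Net surface drop = e − u = 4.36 km − 3.632 km = e (ρ_m − ρ_c)/ρ_m = 0.728 km.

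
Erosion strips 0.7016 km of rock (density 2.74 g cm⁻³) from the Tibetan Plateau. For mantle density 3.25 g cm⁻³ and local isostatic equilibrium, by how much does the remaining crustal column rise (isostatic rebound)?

0.592 km

Unloading: uplift u = e ρ_c/ρ_m = 0.7016 km × 2.74/3.25 = 0.592 km.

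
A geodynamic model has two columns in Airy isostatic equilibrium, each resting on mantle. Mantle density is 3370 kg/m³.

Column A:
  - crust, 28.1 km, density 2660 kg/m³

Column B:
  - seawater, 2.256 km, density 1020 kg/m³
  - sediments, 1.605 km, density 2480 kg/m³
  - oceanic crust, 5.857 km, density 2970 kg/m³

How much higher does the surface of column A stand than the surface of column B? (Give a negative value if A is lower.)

For any compensation level in the mantle, the mantle terms cancel and isostasy reduces to e = (Σt_A − Σt_B) − (Σ(ρt)_A − Σ(ρt)_B) / ρ_m.
Σt_A = 28.1 km; Σt_B = 9.718 km; Σ(ρt)_A = 74746; Σ(ρt)_B = 23676.81 (in km·kg/m³).
e = (28.1 − 9.718) − (74746 − 23676.81) / 3370 = 3.23 km.

3.23 km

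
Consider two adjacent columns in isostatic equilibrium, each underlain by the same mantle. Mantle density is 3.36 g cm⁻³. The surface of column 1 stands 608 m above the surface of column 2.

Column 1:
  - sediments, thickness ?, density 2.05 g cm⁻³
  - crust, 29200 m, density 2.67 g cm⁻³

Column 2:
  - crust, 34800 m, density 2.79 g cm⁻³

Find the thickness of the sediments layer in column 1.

1320 m

Take the compensation level at the base of the deeper column (depth z_c below the surface of column 1) and equate Σ ρ_i t_i down to z_c; mantle fills any gap and the z_c terms cancel.
Column 1: x×2.05 + 29200×2.67 + (z_c − 29200 − x)×3.36
Column 2: 608×0 + 34800×2.79 + (z_c − 608 − 34800)×3.36
The z_c×3.36 term appears on both sides and cancels. Collect the known terms of each column as K = Σ(ρt)_known − 3.36 × (depth of known layers): K_1 = 77964 − 3.36×29200 = −20148; K_2 = 97092 − 3.36×(608 + 34800) = −21878.88.
Balance: K_1 − x×(3.36 − 2.05) = K_2, so x = (K_1 − K_2)/(3.36 − 2.05) = 1730.88/1.31 = 1320 m.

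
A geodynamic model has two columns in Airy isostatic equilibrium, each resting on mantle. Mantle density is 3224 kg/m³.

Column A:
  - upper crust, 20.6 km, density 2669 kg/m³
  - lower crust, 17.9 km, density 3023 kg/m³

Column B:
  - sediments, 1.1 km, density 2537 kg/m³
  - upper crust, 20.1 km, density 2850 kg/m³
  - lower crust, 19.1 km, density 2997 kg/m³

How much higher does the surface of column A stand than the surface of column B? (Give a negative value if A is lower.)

For any compensation level in the mantle, the mantle terms cancel and isostasy reduces to e = (Σt_A − Σt_B) − (Σ(ρt)_A − Σ(ρt)_B) / ρ_m.
Σt_A = 38.5 km; Σt_B = 40.3 km; Σ(ρt)_A = 109093.1; Σ(ρt)_B = 117318.4 (in km·kg/m³).
e = (38.5 − 40.3) − (109093.1 − 117318.4) / 3224 = 0.751 km.

0.751 km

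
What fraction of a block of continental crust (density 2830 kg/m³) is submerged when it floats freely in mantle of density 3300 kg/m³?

0.858

Submerged fraction = ρ_obj/ρ_fluid = 2830/3300 = 0.858.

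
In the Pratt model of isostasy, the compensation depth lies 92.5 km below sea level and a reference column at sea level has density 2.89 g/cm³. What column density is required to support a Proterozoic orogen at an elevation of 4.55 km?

Pratt balance: ρ_ref D = ρ (D + h).
ρ = ρ_ref D/(D + h) = 2.89 × 92.5 km/(92.5 km + 4.55 km) = 2.75 g/cm³.

2.75 g/cm³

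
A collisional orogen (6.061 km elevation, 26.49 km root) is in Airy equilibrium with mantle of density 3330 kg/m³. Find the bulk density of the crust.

2710 kg/m³

ρ_c h = (ρ_m − ρ_c) r → ρ_c (h + r) = ρ_m r → ρ_c = ρ_m r / (h + r).
ρ_c = 3330 × 26.49 km / (6.061 km + 26.49 km) = 2710 kg/m³.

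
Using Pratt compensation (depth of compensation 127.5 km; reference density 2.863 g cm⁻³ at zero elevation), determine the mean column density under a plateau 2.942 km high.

Pratt balance: ρ_ref D = ρ (D + h).
ρ = ρ_ref D/(D + h) = 2.863 × 127.5 km/(127.5 km + 2.942 km) = 2.8 g cm⁻³.

2.8 g cm⁻³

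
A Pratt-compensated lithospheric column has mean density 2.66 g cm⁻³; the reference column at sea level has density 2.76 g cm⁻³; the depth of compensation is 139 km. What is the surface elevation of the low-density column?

ρ_ref D = ρ (D + h) → h = D (ρ_ref − ρ)/ρ.
h = 139 km × (2.76 − 2.66)/2.66 = 5.23 km.

5.23 km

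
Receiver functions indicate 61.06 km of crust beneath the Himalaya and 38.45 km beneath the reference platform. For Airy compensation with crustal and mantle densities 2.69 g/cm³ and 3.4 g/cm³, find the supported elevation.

4.72 km

Excess crust Δ = 61.06 km − 38.45 km = 22.61 km, split between elevation h and root r with h + r = Δ.
Airy balance ρ_c h = (ρ_m − ρ_c) r gives r = h ρ_c/(ρ_m − ρ_c), so h (1 + ρ_c/(ρ_m − ρ_c)) = Δ, i.e. h = Δ (ρ_m − ρ_c)/ρ_m.
h = 22.61 km × 0.71/3.4 = 4.72 km.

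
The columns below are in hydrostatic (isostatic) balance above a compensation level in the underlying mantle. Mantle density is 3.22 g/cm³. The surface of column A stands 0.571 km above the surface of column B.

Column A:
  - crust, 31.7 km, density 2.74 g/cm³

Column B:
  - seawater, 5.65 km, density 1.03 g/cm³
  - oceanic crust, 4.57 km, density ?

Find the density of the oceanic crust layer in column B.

Take the compensation level at the base of the deeper column (depth z_c below the surface of column A) and equate Σ ρ_i t_i down to z_c; mantle fills any gap and the z_c terms cancel.
Column A: 31.7×2.74 + (z_c − 31.7)×3.22
Column B: 0.571×0 + 5.65×1.03 + 4.57×ρ + (z_c − 0.571 − 10.22)×3.22
The z_c×3.22 term appears on both sides and cancels. Collect the known terms of each column as K = Σ(ρt)_known − 3.22 × (depth of known layers): K_A = 86.858 − 3.22×31.7 = −15.216; K_B = 5.8195 − 3.22×(0.571 + 10.22) = −28.92752.
Balance: K_A = K_B + 4.57×ρ, so ρ = (K_A − K_B)/4.57 = 13.7115/4.57 = 3 g/cm³.

3 g/cm³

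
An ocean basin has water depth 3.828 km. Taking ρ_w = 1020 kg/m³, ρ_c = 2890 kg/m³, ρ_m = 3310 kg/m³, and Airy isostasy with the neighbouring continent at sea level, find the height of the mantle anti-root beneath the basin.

By Archimedes' principle applied to the lithosphere: replacing crust with seawater at the top is compensated by replacing crust with mantle at the base: d (ρ_c − ρ_w) = a (ρ_m − ρ_c).
a = d (ρ_c − ρ_w)/(ρ_m − ρ_c) = 3.828 km × 1870/420 = 17 km.

17 km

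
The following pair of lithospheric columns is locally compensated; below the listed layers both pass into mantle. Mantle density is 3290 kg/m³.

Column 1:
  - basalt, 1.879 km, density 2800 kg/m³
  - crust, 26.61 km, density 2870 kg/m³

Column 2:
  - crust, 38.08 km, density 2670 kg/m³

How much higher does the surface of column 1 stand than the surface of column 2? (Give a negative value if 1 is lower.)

−3.5 km

For any compensation level in the mantle, the mantle terms cancel and isostasy reduces to e = (Σt_1 − Σt_2) − (Σ(ρt)_1 − Σ(ρt)_2) / ρ_m.
Σt_1 = 28.489 km; Σt_2 = 38.08 km; Σ(ρt)_1 = 81631.9; Σ(ρt)_2 = 101673.6 (in km·kg/m³).
e = (28.489 − 38.08) − (81631.9 − 101673.6) / 3290 = −3.5 km.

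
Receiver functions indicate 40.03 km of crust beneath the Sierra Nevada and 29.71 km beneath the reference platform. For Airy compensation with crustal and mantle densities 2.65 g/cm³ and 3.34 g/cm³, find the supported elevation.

2.13 km

Excess crust Δ = 40.03 km − 29.71 km = 10.32 km, split between elevation h and root r with h + r = Δ.
Airy balance ρ_c h = (ρ_m − ρ_c) r gives r = h ρ_c/(ρ_m − ρ_c), so h (1 + ρ_c/(ρ_m − ρ_c)) = Δ, i.e. h = Δ (ρ_m − ρ_c)/ρ_m.
h = 10.32 km × 0.69/3.34 = 2.13 km.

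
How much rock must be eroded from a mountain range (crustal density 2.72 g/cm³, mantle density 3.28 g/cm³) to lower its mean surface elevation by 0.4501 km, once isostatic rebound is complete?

2.64 km

Net drop Δ = e − u = e − e ρ_c/ρ_m = e (ρ_m − ρ_c)/ρ_m.
e = Δ ρ_m/(ρ_m − ρ_c) = 0.4501 km × 3.28/0.56 = 2.64 km.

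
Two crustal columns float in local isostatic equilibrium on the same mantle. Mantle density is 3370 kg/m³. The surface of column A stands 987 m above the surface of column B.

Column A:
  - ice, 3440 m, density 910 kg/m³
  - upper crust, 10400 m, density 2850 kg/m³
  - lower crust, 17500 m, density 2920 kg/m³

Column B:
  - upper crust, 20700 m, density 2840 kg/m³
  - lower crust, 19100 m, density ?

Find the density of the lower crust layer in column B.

2980 kg/m³

Take the compensation level at the base of the deeper column (depth z_c below the surface of column A) and equate Σ ρ_i t_i down to z_c; mantle fills any gap and the z_c terms cancel.
Column A: 3440×910 + 10400×2850 + 17500×2920 + (z_c − 31340)×3370
Column B: 987×0 + 20700×2840 + 19100×ρ + (z_c − 987 − 39800)×3370
The z_c×3370 term appears on both sides and cancels. Collect the known terms of each column as K = Σ(ρt)_known − 3370 × (depth of known layers): K_A = 83870400 − 3370×31340 = −21745400; K_B = 58788000 − 3370×(987 + 39800) = −78664190.
Balance: K_A = K_B + 19100×ρ, so ρ = (K_A − K_B)/19100 = 56918800/19100 = 2980 kg/m³.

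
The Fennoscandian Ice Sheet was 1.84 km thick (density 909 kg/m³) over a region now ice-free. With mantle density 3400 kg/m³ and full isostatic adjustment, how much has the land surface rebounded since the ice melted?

Removing the load lets mantle flow back in; uplift u satisfies ρ_ice t = ρ_m u.
u = t ρ_ice/ρ_m = 1.84 km × 909/3400 = 0.492 km.

0.492 km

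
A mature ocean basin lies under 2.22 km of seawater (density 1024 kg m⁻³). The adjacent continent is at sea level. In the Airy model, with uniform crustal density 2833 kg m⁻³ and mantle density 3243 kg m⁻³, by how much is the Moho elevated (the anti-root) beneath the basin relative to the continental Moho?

9.8 km

Isostatic balance requires: replacing crust with seawater at the top is compensated by replacing crust with mantle at the base: d (ρ_c − ρ_w) = a (ρ_m − ρ_c).
a = d (ρ_c − ρ_w)/(ρ_m − ρ_c) = 2.22 km × 1809/410 = 9.8 km.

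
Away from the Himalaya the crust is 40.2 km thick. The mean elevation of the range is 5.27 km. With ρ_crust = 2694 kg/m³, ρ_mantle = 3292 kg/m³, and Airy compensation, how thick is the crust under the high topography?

69.2 km

Root depth r = h ρ_c / (ρ_m − ρ_c) = 5.27 km × 2694 / 598 = 23.74 km.
Total thickness = T + h + r = 40.2 km + 5.27 km + 23.74 km = 69.2 km.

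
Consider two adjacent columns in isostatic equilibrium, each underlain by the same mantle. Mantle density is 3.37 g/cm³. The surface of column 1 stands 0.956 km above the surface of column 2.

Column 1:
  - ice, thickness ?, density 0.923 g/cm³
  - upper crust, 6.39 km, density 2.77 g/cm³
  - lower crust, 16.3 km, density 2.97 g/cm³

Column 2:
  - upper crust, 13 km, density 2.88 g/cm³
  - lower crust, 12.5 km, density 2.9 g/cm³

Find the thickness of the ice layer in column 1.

2.09 km

Take the compensation level at the base of the deeper column (depth z_c below the surface of column 1) and equate Σ ρ_i t_i down to z_c; mantle fills any gap and the z_c terms cancel.
Column 1: x×0.923 + 6.39×2.77 + 16.3×2.97 + (z_c − 22.69 − x)×3.37
Column 2: 0.956×0 + 13×2.88 + 12.5×2.9 + (z_c − 0.956 − 25.5)×3.37
The z_c×3.37 term appears on both sides and cancels. Collect the known terms of each column as K = Σ(ρt)_known − 3.37 × (depth of known layers): K_1 = 66.1113 − 3.37×22.69 = −10.354; K_2 = 73.69 − 3.37×(0.956 + 25.5) = −15.46672.
Balance: K_1 − x×(3.37 − 0.923) = K_2, so x = (K_1 − K_2)/(3.37 − 0.923) = 5.11272/2.447 = 2.09 km.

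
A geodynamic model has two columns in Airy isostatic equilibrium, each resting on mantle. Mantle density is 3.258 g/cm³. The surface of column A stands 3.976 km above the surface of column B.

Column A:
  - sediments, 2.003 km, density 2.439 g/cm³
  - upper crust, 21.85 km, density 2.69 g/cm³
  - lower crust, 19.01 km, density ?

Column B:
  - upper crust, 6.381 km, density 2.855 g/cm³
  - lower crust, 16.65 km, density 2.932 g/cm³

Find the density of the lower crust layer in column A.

2.89 g/cm³

Take the compensation level at the base of the deeper column (depth z_c below the surface of column A) and equate Σ ρ_i t_i down to z_c; mantle fills any gap and the z_c terms cancel.
Column A: 2.003×2.439 + 21.85×2.69 + 19.01×ρ + (z_c − 42.863)×3.258
Column B: 3.976×0 + 6.381×2.855 + 16.65×2.932 + (z_c − 3.976 − 23.031)×3.258
The z_c×3.258 term appears on both sides and cancels. Collect the known terms of each column as K = Σ(ρt)_known − 3.258 × (depth of known layers): K_A = 63.661817 − 3.258×42.863 = −75.985837; K_B = 67.035555 − 3.258×(3.976 + 23.031) = −20.953251.
Balance: K_A + 19.01×ρ = K_B, so ρ = (K_B − K_A)/19.01 = 55.0326/19.01 = 2.89 g/cm³.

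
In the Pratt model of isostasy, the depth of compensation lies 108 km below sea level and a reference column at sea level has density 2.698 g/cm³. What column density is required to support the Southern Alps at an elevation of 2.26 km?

2.64 g/cm³

Pratt balance: ρ_ref D = ρ (D + h).
ρ = ρ_ref D/(D + h) = 2.698 × 108 km/(108 km + 2.26 km) = 2.64 g/cm³.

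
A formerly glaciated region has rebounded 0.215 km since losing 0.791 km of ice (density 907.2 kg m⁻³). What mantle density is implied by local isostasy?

3340 kg m⁻³

ρ_m = ρ_ice t / u = 907.2 × 0.791 km/0.215 km = 3340 kg m⁻³.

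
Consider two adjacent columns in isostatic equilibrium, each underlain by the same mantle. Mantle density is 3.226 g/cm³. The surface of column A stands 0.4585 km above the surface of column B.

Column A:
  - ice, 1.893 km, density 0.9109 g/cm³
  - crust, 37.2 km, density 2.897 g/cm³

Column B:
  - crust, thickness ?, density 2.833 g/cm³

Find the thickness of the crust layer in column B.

38.5 km

Take the compensation level at the base of the deeper column (depth z_c below the surface of column A) and equate Σ ρ_i t_i down to z_c; mantle fills any gap and the z_c terms cancel.
Column A: 1.893×0.9109 + 37.2×2.897 + (z_c − 39.093)×3.226
Column B: 0.4585×0 + x×2.833 + (z_c − 0.4585 − 0 − x)×3.226
The z_c×3.226 term appears on both sides and cancels. Collect the known terms of each column as K = Σ(ρt)_known − 3.226 × (depth of known layers): K_A = 109.492734 − 3.226×39.093 = −16.6212843; K_B = 0 − 3.226×(0.4585 + 0) = −1.479121.
Balance: K_A = K_B − x×(3.226 − 2.833), so x = (K_B − K_A)/(3.226 − 2.833) = 15.1422/0.393 = 38.5 km.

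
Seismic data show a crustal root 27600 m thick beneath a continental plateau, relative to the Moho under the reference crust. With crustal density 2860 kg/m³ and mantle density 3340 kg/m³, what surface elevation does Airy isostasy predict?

4630 m

By Archimedes' principle applied to the lithosphere: ρ_c h = (ρ_m − ρ_c) r.
h = r (ρ_m − ρ_c) / ρ_c = 27600 m × (3340 − 2860) / 2860 = 4630 m.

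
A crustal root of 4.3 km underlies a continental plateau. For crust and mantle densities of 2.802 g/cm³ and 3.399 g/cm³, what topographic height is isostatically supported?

Balancing pressure at the compensation depth: ρ_c h = (ρ_m − ρ_c) r.
h = r (ρ_m − ρ_c) / ρ_c = 4.3 km × (3.399 − 2.802) / 2.802 = 0.916 km.

0.916 km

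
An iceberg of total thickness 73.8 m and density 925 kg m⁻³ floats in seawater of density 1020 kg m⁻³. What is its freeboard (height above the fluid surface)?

6.87 m

Floating equilibrium: submerged depth d = t ρ_obj/ρ_fluid = 73.8 m × 925/1020 = 66.93 m.
Freeboard = t − d = 73.8 m − 66.93 m = 6.87 m.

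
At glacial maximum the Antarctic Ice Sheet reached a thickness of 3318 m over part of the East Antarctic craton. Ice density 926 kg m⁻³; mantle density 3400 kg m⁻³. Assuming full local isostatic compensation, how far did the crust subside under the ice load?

904 m

Isostatic balance requires: the ice load ρ_ice t is balanced by mantle displaced below, ρ_m s.
s = t ρ_ice / ρ_m = 3318 m × 926/3400 = 904 m.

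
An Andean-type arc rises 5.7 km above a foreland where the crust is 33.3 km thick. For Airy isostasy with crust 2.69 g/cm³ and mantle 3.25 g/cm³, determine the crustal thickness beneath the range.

66.4 km

Root depth r = h ρ_c / (ρ_m − ρ_c) = 5.7 km × 2.69 / 0.56 = 27.38 km.
Total thickness = T + h + r = 33.3 km + 5.7 km + 27.38 km = 66.4 km.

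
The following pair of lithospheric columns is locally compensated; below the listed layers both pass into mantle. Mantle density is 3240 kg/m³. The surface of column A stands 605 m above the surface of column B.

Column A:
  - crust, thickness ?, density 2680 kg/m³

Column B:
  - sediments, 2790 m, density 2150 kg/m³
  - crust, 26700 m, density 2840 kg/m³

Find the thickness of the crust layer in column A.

Take the compensation level at the base of the deeper column (depth z_c below the surface of column A) and equate Σ ρ_i t_i down to z_c; mantle fills any gap and the z_c terms cancel.
Column A: x×2680 + (z_c − 0 − x)×3240
Column B: 605×0 + 2790×2150 + 26700×2840 + (z_c − 605 − 29490)×3240
The z_c×3240 term appears on both sides and cancels. Collect the known terms of each column as K = Σ(ρt)_known − 3240 × (depth of known layers): K_A = 0 − 3240×0 = 0; K_B = 81826500 − 3240×(605 + 29490) = −15681300.
Balance: K_A − x×(3240 − 2680) = K_B, so x = (K_A − K_B)/(3240 − 2680) = 15681300/560 = 28000 m.

28000 m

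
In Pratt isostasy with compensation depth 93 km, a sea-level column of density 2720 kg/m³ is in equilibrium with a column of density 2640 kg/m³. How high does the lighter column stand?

ρ_ref D = ρ (D + h) → h = D (ρ_ref − ρ)/ρ.
h = 93 km × (2720 − 2640)/2640 = 2.82 km.

2.82 km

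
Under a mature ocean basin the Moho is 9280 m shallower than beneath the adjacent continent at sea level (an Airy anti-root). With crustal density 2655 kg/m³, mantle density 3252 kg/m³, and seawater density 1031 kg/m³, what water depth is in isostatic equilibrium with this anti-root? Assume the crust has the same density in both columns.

3410 m

Replacing a thickness d of crust by seawater at the top must be balanced by replacing crust with mantle at the base: d (ρ_c − ρ_w) = a (ρ_m − ρ_c).
d = a (ρ_m − ρ_c)/(ρ_c − ρ_w) = 9280 m × 597/1624 = 3410 m.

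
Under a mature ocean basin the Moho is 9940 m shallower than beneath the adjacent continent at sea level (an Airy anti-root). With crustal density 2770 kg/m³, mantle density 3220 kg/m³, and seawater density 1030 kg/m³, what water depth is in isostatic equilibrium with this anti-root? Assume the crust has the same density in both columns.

Replacing a thickness d of crust by seawater at the top must be balanced by replacing crust with mantle at the base: d (ρ_c − ρ_w) = a (ρ_m − ρ_c).
d = a (ρ_m − ρ_c)/(ρ_c − ρ_w) = 9940 m × 450/1740 = 2570 m.

2570 m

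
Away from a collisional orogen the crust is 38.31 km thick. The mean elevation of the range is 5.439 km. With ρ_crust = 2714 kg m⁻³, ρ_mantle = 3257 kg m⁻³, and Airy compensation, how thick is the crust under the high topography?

Root depth r = h ρ_c / (ρ_m − ρ_c) = 5.439 km × 2714 / 543 = 27.18 km.
Total thickness = T + h + r = 38.31 km + 5.439 km + 27.18 km = 70.9 km.

70.9 km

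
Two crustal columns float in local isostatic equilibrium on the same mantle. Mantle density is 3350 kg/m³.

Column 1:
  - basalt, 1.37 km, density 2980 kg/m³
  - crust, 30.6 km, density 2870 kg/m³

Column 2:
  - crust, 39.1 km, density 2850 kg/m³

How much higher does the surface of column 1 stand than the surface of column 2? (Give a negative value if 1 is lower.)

For any compensation level in the mantle, the mantle terms cancel and isostasy reduces to e = (Σt_1 − Σt_2) − (Σ(ρt)_1 − Σ(ρt)_2) / ρ_m.
Σt_1 = 31.97 km; Σt_2 = 39.1 km; Σ(ρt)_1 = 91904.6; Σ(ρt)_2 = 111435 (in km·kg/m³).
e = (31.97 − 39.1) − (91904.6 − 111435) / 3350 = −1.3 km.

−1.3 km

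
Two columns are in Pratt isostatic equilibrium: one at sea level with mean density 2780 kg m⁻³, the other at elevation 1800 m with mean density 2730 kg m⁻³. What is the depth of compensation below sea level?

ρ_ref D = ρ (D + h) → D (ρ_ref − ρ) = ρ h.
D = ρ h/(ρ_ref − ρ) = 2730 × 1800 m/(2780 − 2730) = 98300 m.

98300 m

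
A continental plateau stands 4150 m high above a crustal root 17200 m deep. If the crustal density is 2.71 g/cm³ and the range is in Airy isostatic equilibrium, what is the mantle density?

Airy balance: ρ_c h = (ρ_m − ρ_c) r → ρ_m = ρ_c (1 + h/r).
ρ_m = 2.71 × (1 + 4150 m/17200 m) = 3.36 g/cm³.

3.36 g/cm³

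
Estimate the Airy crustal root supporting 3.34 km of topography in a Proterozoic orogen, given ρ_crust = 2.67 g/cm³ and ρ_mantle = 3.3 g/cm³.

14.2 km

For local isostatic compensation: the weight of the topography is balanced by the buoyancy of the root, ρ_c h = (ρ_m − ρ_c) r.
r = h · ρ_c / (ρ_m − ρ_c) = 3.34 km × 2.67 / (3.3 − 2.67) = 14.2 km.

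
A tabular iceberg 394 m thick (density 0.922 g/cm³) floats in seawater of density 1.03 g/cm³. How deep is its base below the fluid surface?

Draft d = t ρ_obj/ρ_fluid = 394 m × 0.922/1.03 = 353 m.

353 m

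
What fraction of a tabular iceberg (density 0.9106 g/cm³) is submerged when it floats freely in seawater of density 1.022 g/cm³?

Submerged fraction = ρ_obj/ρ_fluid = 0.9106/1.022 = 0.891.

0.891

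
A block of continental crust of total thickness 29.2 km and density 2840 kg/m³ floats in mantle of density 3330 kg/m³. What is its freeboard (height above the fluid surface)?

Floating equilibrium: submerged depth d = t ρ_obj/ρ_fluid = 29.2 km × 2840/3330 = 24.9 km.
Freeboard = t − d = 29.2 km − 24.9 km = 4.3 km.

4.3 km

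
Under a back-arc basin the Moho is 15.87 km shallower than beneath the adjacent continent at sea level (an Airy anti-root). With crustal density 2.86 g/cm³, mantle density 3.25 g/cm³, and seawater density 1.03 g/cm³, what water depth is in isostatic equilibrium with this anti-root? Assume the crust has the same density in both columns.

3.38 km

Replacing a thickness d of crust by seawater at the top must be balanced by replacing crust with mantle at the base: d (ρ_c − ρ_w) = a (ρ_m − ρ_c).
d = a (ρ_m − ρ_c)/(ρ_c − ρ_w) = 15.87 km × 0.39/1.83 = 3.38 km.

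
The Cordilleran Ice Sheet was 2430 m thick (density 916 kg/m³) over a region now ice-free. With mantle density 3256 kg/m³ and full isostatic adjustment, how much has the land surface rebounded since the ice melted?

Removing the load lets mantle flow back in; uplift u satisfies ρ_ice t = ρ_m u.
u = t ρ_ice/ρ_m = 2430 m × 916/3256 = 684 m.

684 m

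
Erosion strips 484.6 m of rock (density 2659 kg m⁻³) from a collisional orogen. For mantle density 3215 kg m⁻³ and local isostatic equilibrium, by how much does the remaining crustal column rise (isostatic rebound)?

401 m

Unloading: uplift u = e ρ_c/ρ_m = 484.6 m × 2659/3215 = 401 m.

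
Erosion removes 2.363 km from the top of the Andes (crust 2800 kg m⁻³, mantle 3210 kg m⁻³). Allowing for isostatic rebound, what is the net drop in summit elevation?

Rebound u = e ρ_c/ρ_m = 2.363 km × 2800/3210 = 2.061 km.
Net surface drop = e − u = 2.363 km − 2.061 km = e (ρ_m − ρ_c)/ρ_m = 0.302 km.

0.302 km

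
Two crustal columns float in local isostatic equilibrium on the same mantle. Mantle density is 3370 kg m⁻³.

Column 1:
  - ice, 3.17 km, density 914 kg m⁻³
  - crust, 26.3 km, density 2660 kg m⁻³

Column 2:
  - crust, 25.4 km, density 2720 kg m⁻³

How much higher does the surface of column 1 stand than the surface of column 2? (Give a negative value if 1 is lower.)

2.95 km

For any compensation level in the mantle, the mantle terms cancel and isostasy reduces to e = (Σt_1 − Σt_2) − (Σ(ρt)_1 − Σ(ρt)_2) / ρ_m.
Σt_1 = 29.47 km; Σt_2 = 25.4 km; Σ(ρt)_1 = 72855.38; Σ(ρt)_2 = 69088 (in km·kg m⁻³).
e = (29.47 − 25.4) − (72855.38 − 69088) / 3370 = 2.95 km.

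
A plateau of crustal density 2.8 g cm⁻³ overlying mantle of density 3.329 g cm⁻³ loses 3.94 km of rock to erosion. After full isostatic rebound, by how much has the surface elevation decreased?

0.626 km

Rebound u = e ρ_c/ρ_m = 3.94 km × 2.8/3.329 = 3.314 km.
Net surface drop = e − u = 3.94 km − 3.314 km = e (ρ_m − ρ_c)/ρ_m = 0.626 km.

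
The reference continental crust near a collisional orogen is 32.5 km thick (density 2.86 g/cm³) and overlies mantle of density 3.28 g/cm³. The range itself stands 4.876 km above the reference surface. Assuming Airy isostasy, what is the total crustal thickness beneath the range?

Root depth r = h ρ_c / (ρ_m − ρ_c) = 4.876 km × 2.86 / 0.42 = 33.2 km.
Total thickness = T + h + r = 32.5 km + 4.876 km + 33.2 km = 70.6 km.

70.6 km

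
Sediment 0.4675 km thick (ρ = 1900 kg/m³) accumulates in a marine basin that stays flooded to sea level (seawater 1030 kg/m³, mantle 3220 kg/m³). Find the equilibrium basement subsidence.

0.186 km

Submarine loading: the sediment displaces seawater, and the subsidence is in turn flooded, so s (ρ_m − ρ_w) = t (ρ_sed − ρ_w).
s = 0.4675 km × (1900 − 1030) / (3220 − 1030) = 0.186 km.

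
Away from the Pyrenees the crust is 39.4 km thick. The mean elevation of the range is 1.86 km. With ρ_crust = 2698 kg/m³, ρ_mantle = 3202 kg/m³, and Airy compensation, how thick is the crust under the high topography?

Root depth r = h ρ_c / (ρ_m − ρ_c) = 1.86 km × 2698 / 504 = 9.957 km.
Total thickness = T + h + r = 39.4 km + 1.86 km + 9.957 km = 51.2 km.

51.2 km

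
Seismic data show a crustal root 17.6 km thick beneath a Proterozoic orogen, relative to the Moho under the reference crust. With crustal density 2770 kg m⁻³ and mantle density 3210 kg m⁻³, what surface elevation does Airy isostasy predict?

Balancing pressure at the compensation depth: ρ_c h = (ρ_m − ρ_c) r.
h = r (ρ_m − ρ_c) / ρ_c = 17.6 km × (3210 − 2770) / 2770 = 2.8 km.

2.8 km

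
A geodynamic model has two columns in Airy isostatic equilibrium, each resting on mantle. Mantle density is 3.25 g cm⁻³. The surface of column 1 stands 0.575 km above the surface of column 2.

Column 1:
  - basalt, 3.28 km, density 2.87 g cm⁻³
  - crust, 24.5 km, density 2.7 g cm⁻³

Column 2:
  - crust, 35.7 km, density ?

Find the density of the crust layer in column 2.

Take the compensation level at the base of the deeper column (depth z_c below the surface of column 1) and equate Σ ρ_i t_i down to z_c; mantle fills any gap and the z_c terms cancel.
Column 1: 3.28×2.87 + 24.5×2.7 + (z_c − 27.78)×3.25
Column 2: 0.575×0 + 35.7×ρ + (z_c − 0.575 − 35.7)×3.25
The z_c×3.25 term appears on both sides and cancels. Collect the known terms of each column as K = Σ(ρt)_known − 3.25 × (depth of known layers): K_1 = 75.5636 − 3.25×27.78 = −14.7214; K_2 = 0 − 3.25×(0.575 + 35.7) = −117.89375.
Balance: K_1 = K_2 + 35.7×ρ, so ρ = (K_1 − K_2)/35.7 = 103.172/35.7 = 2.89 g cm⁻³.

2.89 g cm⁻³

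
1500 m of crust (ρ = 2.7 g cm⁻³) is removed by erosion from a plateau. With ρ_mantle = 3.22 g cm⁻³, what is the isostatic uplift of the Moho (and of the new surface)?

Unloading: uplift u = e ρ_c/ρ_m = 1500 m × 2.7/3.22 = 1260 m.

1260 m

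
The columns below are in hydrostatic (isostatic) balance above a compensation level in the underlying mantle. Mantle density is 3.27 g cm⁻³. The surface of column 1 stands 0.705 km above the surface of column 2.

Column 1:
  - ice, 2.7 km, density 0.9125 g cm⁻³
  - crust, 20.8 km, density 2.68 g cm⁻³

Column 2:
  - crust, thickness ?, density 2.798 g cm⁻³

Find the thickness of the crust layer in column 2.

Take the compensation level at the base of the deeper column (depth z_c below the surface of column 1) and equate Σ ρ_i t_i down to z_c; mantle fills any gap and the z_c terms cancel.
Column 1: 2.7×0.9125 + 20.8×2.68 + (z_c − 23.5)×3.27
Column 2: 0.705×0 + x×2.798 + (z_c − 0.705 − 0 − x)×3.27
The z_c×3.27 term appears on both sides and cancels. Collect the known terms of each column as K = Σ(ρt)_known − 3.27 × (depth of known layers): K_1 = 58.20775 − 3.27×23.5 = −18.63725; K_2 = 0 − 3.27×(0.705 + 0) = −2.30535.
Balance: K_1 = K_2 − x×(3.27 − 2.798), so x = (K_2 − K_1)/(3.27 − 2.798) = 16.3319/0.472 = 34.6 km.

34.6 km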